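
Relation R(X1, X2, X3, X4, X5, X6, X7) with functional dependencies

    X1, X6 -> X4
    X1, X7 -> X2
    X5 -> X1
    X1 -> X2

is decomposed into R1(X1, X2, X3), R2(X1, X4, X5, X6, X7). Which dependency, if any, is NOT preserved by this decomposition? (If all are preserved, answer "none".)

X1, X6 → X4 lies within R2.
X1, X7 → X2: restricted closure across fragments reaches X2.
X5 → X1 lies within R2.
X1 → X2 lies within R1.
Every dependency is enforceable on the fragments, so the decomposition is dependency-preserving.

none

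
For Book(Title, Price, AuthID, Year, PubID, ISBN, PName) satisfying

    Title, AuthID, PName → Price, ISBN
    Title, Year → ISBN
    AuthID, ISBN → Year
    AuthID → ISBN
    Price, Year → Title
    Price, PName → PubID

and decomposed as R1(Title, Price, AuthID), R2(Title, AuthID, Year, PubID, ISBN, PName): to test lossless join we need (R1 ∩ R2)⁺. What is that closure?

Title, AuthID, Year, ISBN

R1 ∩ R2 = {Title, AuthID}.
AuthID → ISBN applies, adding ISBN
AuthID, ISBN → Year applies, adding Year
Closure: {Title, AuthID, Year, ISBN}.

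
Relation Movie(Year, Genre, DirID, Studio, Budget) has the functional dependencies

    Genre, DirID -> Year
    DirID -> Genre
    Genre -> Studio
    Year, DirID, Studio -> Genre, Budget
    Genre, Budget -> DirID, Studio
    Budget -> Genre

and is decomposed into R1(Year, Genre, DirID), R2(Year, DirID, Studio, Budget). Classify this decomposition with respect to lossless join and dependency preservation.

Lossless test: (Year, DirID)⁺ = {Year, Genre, DirID, Studio, Budget}, which contains all of one fragment — lossless.
Dependency preservation: the restricted closure of {Genre} across the fragments never reaches {Studio}, so Genre → Studio cannot be enforced without a join — not preserved.

lossless but not dependency-preserving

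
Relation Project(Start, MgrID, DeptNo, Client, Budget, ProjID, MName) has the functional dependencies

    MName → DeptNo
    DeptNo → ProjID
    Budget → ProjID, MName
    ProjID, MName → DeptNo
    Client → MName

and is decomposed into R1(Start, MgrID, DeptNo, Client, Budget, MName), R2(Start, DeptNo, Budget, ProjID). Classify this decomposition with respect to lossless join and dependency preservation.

Lossless test: (Start, DeptNo, Budget)⁺ = {Start, DeptNo, Budget, ProjID, MName}, which contains all of one fragment — lossless.
Dependency preservation: Budget → ProjID, MName; ProjID, MName → DeptNo are not contained in any single fragment, but the restricted closure of each left-hand side across the fragments still reaches the right-hand side; the remaining FDs each lie inside some fragment. All dependencies are preserved.

lossless and dependency-preserving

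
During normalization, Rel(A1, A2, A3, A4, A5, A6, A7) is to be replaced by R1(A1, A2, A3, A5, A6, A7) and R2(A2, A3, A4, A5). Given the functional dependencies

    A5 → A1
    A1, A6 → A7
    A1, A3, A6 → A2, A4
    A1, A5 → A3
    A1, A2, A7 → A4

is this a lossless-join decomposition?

No

Common attributes: R1 ∩ R2 = {A2, A3, A5}.
Closure of {A2, A3, A5}: A5 → A1 applies, adding A1. So (A2, A3, A5)⁺ = {A1, A2, A3, A5}.
The closure contains neither all of R1 = {A1, A2, A3, A5, A6, A7} nor all of R2 = {A2, A3, A4, A5}, so the common attributes are not a superkey of either fragment. The join is lossy.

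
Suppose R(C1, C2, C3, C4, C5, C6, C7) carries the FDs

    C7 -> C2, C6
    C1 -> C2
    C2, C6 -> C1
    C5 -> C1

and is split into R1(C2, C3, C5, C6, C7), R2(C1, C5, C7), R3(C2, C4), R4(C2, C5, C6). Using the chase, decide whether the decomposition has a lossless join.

Chase test. Columns are C1, C2, C3, C4, C5, C6, C7; row i has aⱼ where attribute j ∈ Ri, else bᵢⱼ.
Initial tableau (one row per fragment):
  row 1: b11 a2 a3 b14 a5 a6 a7
  row 2: a1 b22 b23 b24 a5 b26 a7
  row 3: b31 a2 b33 a4 b35 b36 b37
  row 4: b41 a2 b43 b44 a5 a6 b47
Rows 1 and 2 agree on C7; apply C7→C2, C6 and equate their C2, C6 entries.
Rows 1 and 2 agree on C2, C6; apply C2, C6→C1 and equate their C1 entries.
Rows 1 and 4 agree on C2, C6; apply C2, C6→C1 and equate their C1 entries.
No row becomes fully distinguished — the join is lossy.

No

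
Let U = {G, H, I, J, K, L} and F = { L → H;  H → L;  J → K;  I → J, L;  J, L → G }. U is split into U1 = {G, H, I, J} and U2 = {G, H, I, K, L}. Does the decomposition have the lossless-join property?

Common attributes: U1 ∩ U2 = {G, H, I}.
Closure of {G, H, I}: H → L applies, adding L; I → J, L applies, adding J; J → K applies, adding K. So (G, H, I)⁺ = {G, H, I, J, K, L}.
This closure contains every attribute of U1, so U1 ∩ U2 → U1. The join is lossless.

Yes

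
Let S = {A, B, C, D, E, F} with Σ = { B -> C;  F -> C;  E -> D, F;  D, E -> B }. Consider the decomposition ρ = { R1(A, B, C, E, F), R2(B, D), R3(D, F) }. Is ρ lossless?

No

Chase test. Columns are A, B, C, D, E, F; row i has aⱼ where attribute j ∈ Ri, else bᵢⱼ.
Initial tableau (one row per fragment):
  row 1: a1 a2 a3 b14 a5 a6
  row 2: b21 a2 b23 a4 b25 b26
  row 3: b31 b32 b33 a4 b35 a6
Rows 1 and 2 agree on B; apply B→C and equate their C entries.
Rows 1 and 3 agree on F; apply F→C and equate their C entries.
No row becomes fully distinguished — the join is lossy.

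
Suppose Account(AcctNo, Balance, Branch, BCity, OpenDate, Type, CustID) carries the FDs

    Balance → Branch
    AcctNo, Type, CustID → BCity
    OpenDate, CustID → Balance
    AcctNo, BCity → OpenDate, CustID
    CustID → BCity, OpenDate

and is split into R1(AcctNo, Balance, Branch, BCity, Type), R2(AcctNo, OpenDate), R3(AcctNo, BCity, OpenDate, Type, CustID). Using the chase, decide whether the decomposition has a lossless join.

Yes

Chase test. Columns are AcctNo, Balance, Branch, BCity, OpenDate, Type, CustID; row i has aⱼ where attribute j ∈ Ri, else bᵢⱼ.
Initial tableau (one row per fragment):
  row 1: a1 a2 a3 a4 b15 a6 b17
  row 2: a1 b22 b23 b24 a5 b26 b27
  row 3: a1 b32 b33 a4 a5 a6 a7
Rows 1 and 3 agree on AcctNo, BCity; apply AcctNo, BCity→OpenDate, CustID and equate their OpenDate, CustID entries.
Rows 1 and 3 agree on OpenDate, CustID; apply OpenDate, CustID→Balance and equate their Balance entries.
Rows 1 and 3 agree on Balance; apply Balance→Branch and equate their Branch entries.
Row 1 is now all distinguished symbols — the join is lossless.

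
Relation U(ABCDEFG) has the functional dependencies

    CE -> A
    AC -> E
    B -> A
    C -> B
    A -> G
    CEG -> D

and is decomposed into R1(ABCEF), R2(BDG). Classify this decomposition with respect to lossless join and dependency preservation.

lossy and not dependency-preserving

Lossless test: (B)⁺ = {ABG}, which is a superkey of neither fragment — lossy.
Dependency preservation: the restricted closure of {A} across the fragments never reaches {G}, so A → G cannot be enforced without a join — not preserved.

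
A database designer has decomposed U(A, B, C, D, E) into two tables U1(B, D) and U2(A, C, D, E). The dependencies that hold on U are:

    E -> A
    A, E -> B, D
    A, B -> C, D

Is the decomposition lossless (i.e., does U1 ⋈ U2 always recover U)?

No

Common attributes: U1 ∩ U2 = {D}.
No dependency enlarges {D}, so (D)⁺ = {D}.
The closure contains neither all of U1 = {B, D} nor all of U2 = {A, C, D, E}, so the common attributes are not a superkey of either fragment. The join is lossy.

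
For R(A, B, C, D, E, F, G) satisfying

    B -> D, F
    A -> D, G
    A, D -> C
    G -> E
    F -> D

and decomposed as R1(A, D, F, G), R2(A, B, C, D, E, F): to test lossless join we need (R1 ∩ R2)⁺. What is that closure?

A, C, D, E, F, G

R1 ∩ R2 = {A, D, F}.
A → D, G applies, adding G
A, D → C applies, adding C
G → E applies, adding E
Closure: {A, C, D, E, F, G}.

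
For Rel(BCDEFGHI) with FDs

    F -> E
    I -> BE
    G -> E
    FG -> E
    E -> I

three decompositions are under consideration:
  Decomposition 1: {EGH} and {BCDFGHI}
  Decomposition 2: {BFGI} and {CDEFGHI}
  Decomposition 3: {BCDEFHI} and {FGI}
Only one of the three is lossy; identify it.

Decomposition 1: common = {GH}, closure = {BEGHI} → lossless.
Decomposition 2: common = {FGI}, closure = {BEFGI} → lossless.
Decomposition 3: common = {FI}, closure = {BEFI} → lossy.

Decomposition 3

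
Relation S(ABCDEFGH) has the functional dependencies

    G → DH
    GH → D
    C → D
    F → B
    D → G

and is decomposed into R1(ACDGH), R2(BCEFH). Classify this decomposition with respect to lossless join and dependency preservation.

lossy but dependency-preserving

Lossless test: (CH)⁺ = {CDGH}, which is a superkey of neither fragment — lossy.
Dependency preservation: every FD's attributes lie within a single fragment, so each can be enforced locally — preserved.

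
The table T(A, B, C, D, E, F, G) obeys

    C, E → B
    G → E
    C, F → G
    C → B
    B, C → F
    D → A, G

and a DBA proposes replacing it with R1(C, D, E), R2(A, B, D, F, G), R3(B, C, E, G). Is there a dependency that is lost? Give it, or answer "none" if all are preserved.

Check B, C → F: no single fragment contains all of {B, C, F}, and the restricted closure of {B, C} across the fragments never reaches {F}.
C, E → B is preserved.
G → E is preserved.
C, F → G is preserved.
C → B is preserved.
D → A, G is preserved.

B, C → F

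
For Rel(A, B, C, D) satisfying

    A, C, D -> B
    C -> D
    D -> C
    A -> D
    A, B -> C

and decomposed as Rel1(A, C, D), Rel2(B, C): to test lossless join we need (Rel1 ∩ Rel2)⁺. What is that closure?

C, D

Rel1 ∩ Rel2 = {C}.
C → D applies, adding D
Closure: {C, D}.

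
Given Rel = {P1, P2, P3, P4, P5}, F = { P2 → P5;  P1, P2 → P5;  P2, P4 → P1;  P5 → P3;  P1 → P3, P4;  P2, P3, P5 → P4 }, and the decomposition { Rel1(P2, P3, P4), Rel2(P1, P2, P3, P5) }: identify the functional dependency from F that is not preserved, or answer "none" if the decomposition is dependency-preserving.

Check P1 → P3, P4: no single fragment contains all of {P1, P3, P4}, and the restricted closure of {P1} across the fragments never reaches {P3, P4}.
P2 → P5 is preserved.
P1, P2 → P5 is preserved.
P2, P4 → P1 is preserved.
P5 → P3 is preserved.
P2, P3, P5 → P4 is preserved.

P1 → P3, P4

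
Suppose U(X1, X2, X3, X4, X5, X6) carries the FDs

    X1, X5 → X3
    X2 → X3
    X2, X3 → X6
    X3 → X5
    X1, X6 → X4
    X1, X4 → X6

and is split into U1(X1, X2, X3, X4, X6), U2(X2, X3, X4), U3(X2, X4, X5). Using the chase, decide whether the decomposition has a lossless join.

Chase test. Columns are X1, X2, X3, X4, X5, X6; row i has aⱼ where attribute j ∈ Ui, else bᵢⱼ.
Initial tableau (one row per fragment):
  row 1: a1 a2 a3 a4 b15 a6
  row 2: b21 a2 a3 a4 b25 b26
  row 3: b31 a2 b33 a4 a5 b36
Rows 1 and 3 agree on X2; apply X2→X3 and equate their X3 entries.
Rows 1 and 2 agree on X2, X3; apply X2, X3→X6 and equate their X6 entries.
Rows 1 and 3 agree on X2, X3; apply X2, X3→X6 and equate their X6 entries.
Rows 1 and 2 agree on X3; apply X3→X5 and equate their X5 entries.
Rows 1 and 3 agree on X3; apply X3→X5 and equate their X5 entries.
Row 1 is now all distinguished symbols — the join is lossless.

Yes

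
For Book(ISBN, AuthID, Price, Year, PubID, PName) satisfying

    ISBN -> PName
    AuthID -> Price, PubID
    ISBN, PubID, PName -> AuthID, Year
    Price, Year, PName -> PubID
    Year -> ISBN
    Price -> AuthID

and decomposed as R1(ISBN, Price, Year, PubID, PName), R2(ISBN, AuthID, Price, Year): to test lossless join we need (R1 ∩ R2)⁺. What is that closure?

ISBN, AuthID, Price, Year, PubID, PName

R1 ∩ R2 = {ISBN, Price, Year}.
ISBN → PName applies, adding PName
Price, Year, PName → PubID applies, adding PubID
Price → AuthID applies, adding AuthID
Closure: {ISBN, AuthID, Price, Year, PubID, PName}.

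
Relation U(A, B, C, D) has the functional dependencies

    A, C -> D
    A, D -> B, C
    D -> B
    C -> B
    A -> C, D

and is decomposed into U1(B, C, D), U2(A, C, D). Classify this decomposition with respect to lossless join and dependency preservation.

Lossless test: (C, D)⁺ = {B, C, D}, which contains all of one fragment — lossless.
Dependency preservation: A, D → B, C is not contained in any single fragment, but the restricted closure of its left-hand side across the fragments still reaches the right-hand side; the remaining FDs each lie inside some fragment. All dependencies are preserved.

lossless and dependency-preserving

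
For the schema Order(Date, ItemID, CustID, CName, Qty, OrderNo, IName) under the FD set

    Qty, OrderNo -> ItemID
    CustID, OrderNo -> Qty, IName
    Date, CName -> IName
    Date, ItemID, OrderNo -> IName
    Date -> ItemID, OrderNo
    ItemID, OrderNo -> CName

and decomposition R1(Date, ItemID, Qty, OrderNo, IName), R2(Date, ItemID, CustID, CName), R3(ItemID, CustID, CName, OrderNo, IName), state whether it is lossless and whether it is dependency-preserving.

lossy and not dependency-preserving

Lossless test (chase): Rows 1 and 2 agree on Date; apply Date→ItemID, OrderNo and equate their ItemID, OrderNo entries. Rows 1 and 2 agree on ItemID, OrderNo; apply ItemID, OrderNo→CName and equate their CName entries. Rows 2 and 3 agree on CustID, OrderNo; apply CustID, OrderNo→Qty, IName and equate their Qty, IName entries. No row becomes fully distinguished — the join is lossy.
Dependency preservation: the restricted closure of {CustID, OrderNo} across the fragments never reaches {Qty, IName}, so CustID, OrderNo → Qty, IName cannot be enforced without a join — not preserved.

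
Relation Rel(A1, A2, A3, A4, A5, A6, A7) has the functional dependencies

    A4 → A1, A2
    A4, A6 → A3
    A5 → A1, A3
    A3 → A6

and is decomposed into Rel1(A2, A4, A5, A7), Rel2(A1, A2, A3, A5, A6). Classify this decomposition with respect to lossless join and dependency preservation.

lossless but not dependency-preserving

Lossless test: (A2, A5)⁺ = {A1, A2, A3, A5, A6}, which contains all of one fragment — lossless.
Dependency preservation: the restricted closure of {A4} across the fragments never reaches {A1, A2}, so A4 → A1, A2 cannot be enforced without a join — not preserved.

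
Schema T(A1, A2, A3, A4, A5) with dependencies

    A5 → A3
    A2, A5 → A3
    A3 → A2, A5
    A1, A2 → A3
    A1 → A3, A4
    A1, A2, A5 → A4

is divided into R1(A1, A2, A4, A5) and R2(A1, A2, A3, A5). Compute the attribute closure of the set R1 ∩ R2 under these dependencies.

R1 ∩ R2 = {A1, A2, A5}.
A5 → A3 applies, adding A3
A1 → A3, A4 applies, adding A4
Closure: {A1, A2, A3, A4, A5}.

A1, A2, A3, A4, A5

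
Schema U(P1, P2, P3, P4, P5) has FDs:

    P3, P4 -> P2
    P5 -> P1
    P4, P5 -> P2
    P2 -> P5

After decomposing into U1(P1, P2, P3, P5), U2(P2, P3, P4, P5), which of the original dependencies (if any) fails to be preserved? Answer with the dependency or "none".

P3, P4 → P2 lies within U2.
P5 → P1 lies within U1.
P4, P5 → P2 lies within U2.
P2 → P5 lies within U1.
Every dependency is enforceable on the fragments, so the decomposition is dependency-preserving.

none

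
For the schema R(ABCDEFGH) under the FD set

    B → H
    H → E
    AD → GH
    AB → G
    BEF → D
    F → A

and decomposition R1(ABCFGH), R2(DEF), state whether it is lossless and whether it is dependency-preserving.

lossy and not dependency-preserving

Lossless test: (F)⁺ = {AF}, which is a superkey of neither fragment — lossy.
Dependency preservation: the restricted closure of {H} across the fragments never reaches {E}, so H → E cannot be enforced without a join — not preserved.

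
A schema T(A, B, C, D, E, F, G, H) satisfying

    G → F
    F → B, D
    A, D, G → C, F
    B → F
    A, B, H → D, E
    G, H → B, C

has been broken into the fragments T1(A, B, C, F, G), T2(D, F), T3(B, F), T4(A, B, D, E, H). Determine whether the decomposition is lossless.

No

Chase test. Columns are A, B, C, D, E, F, G, H; row i has aⱼ where attribute j ∈ Ti, else bᵢⱼ.
Initial tableau (one row per fragment):
  row 1: a1 a2 a3 b14 b15 a6 a7 b18
  row 2: b21 b22 b23 a4 b25 a6 b27 b28
  row 3: b31 a2 b33 b34 b35 a6 b37 b38
  row 4: a1 a2 b43 a4 a5 b46 b47 a8
Rows 1 and 2 agree on F; apply F→B, D and equate their B, D entries.
Rows 1 and 3 agree on F; apply F→B, D and equate their B, D entries.
Rows 1 and 4 agree on B; apply B→F and equate their F entries.
No row becomes fully distinguished — the join is lossy.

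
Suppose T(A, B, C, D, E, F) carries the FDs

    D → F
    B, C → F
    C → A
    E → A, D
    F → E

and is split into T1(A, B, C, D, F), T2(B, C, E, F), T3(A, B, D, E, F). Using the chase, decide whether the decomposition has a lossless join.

Yes

Chase test. Columns are A, B, C, D, E, F; row i has aⱼ where attribute j ∈ Ti, else bᵢⱼ.
Initial tableau (one row per fragment):
  row 1: a1 a2 a3 a4 b15 a6
  row 2: b21 a2 a3 b24 a5 a6
  row 3: a1 a2 b33 a4 a5 a6
Rows 1 and 2 agree on C; apply C→A and equate their A entries.
Rows 2 and 3 agree on E; apply E→A, D and equate their A, D entries.
Rows 1 and 2 agree on F; apply F→E and equate their E entries.
Row 1 is now all distinguished symbols — the join is lossless.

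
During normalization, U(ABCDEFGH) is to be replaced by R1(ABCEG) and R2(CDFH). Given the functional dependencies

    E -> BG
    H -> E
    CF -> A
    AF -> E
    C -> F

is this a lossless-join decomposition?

Yes

Common attributes: R1 ∩ R2 = {C}.
Closure of {C}: C → F applies, adding F; CF → A applies, adding A; AF → E applies, adding E; E → BG applies, adding BG. So (C)⁺ = {ABCEFG}.
This closure contains every attribute of R1, so R1 ∩ R2 → R1. The join is lossless.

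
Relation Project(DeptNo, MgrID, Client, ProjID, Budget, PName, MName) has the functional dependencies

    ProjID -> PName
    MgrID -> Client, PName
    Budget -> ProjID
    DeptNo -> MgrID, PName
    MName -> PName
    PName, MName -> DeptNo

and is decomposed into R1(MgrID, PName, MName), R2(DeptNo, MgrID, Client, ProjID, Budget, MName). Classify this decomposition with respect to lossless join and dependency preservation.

Lossless test: (MgrID, MName)⁺ = {DeptNo, MgrID, Client, PName, MName}, which contains all of one fragment — lossless.
Dependency preservation: the restricted closure of {ProjID} across the fragments never reaches {PName}, so ProjID → PName cannot be enforced without a join — not preserved.

lossless but not dependency-preserving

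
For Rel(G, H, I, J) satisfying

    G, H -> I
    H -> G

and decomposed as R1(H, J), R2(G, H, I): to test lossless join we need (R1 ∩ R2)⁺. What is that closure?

R1 ∩ R2 = {H}.
H → G applies, adding G
G, H → I applies, adding I
Closure: {G, H, I}.

G, H, I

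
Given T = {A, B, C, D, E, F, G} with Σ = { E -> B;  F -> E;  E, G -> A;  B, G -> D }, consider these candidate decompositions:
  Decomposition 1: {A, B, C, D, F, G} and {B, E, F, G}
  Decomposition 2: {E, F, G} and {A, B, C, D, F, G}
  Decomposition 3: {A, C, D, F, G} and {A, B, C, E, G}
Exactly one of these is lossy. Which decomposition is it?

Decomposition 3

Decomposition 1: common = {B, F, G}, closure = {A, B, D, E, F, G} → lossless.
Decomposition 2: common = {F, G}, closure = {A, B, D, E, F, G} → lossless.
Decomposition 3: common = {A, C, G}, closure = {A, C, G} → lossy.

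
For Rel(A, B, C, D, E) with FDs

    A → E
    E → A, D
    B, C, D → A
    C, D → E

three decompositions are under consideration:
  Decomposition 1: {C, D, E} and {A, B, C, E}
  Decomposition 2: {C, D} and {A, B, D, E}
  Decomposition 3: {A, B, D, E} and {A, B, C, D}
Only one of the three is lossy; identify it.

Decomposition 2

Decomposition 1: common = {C, E}, closure = {A, C, D, E} → lossless.
Decomposition 2: common = {D}, closure = {D} → lossy.
Decomposition 3: common = {A, B, D}, closure = {A, B, D, E} → lossless.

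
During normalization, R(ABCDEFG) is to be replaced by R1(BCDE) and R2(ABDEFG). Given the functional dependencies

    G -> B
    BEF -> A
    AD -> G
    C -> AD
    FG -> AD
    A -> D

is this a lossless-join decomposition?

No

Common attributes: R1 ∩ R2 = {BDE}.
No dependency enlarges {BDE}, so (BDE)⁺ = {BDE}.
The closure contains neither all of R1 = {BCDE} nor all of R2 = {ABDEFG}, so the common attributes are not a superkey of either fragment. The join is lossy.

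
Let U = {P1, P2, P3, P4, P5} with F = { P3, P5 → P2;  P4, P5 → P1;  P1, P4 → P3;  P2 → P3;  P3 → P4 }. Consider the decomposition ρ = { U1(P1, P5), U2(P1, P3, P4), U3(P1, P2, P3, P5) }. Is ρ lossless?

Chase test. Columns are P1, P2, P3, P4, P5; row i has aⱼ where attribute j ∈ Ui, else bᵢⱼ.
Initial tableau (one row per fragment):
  row 1: a1 b12 b13 b14 a5
  row 2: a1 b22 a3 a4 b25
  row 3: a1 a2 a3 b34 a5
Rows 2 and 3 agree on P3; apply P3→P4 and equate their P4 entries.
Row 3 is now all distinguished symbols — the join is lossless.

Yes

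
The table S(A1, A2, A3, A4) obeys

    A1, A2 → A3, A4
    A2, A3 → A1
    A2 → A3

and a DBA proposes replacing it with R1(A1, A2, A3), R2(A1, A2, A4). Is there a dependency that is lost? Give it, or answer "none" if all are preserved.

none

A1, A2 → A3, A4: restricted closure across fragments reaches A3, A4.
A2, A3 → A1 lies within R1.
A2 → A3 lies within R1.
Every dependency is enforceable on the fragments, so the decomposition is dependency-preserving.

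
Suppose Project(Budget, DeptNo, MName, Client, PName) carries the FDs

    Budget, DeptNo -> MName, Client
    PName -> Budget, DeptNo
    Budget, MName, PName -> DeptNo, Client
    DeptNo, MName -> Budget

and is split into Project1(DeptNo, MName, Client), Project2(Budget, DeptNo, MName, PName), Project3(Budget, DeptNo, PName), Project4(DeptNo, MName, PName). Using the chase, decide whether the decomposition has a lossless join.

Chase test. Columns are Budget, DeptNo, MName, Client, PName; row i has aⱼ where attribute j ∈ Projecti, else bᵢⱼ.
Initial tableau (one row per fragment):
  row 1: b11 a2 a3 a4 b15
  row 2: a1 a2 a3 b24 a5
  row 3: a1 a2 b33 b34 a5
  row 4: b41 a2 a3 b44 a5
Rows 2 and 3 agree on Budget, DeptNo; apply Budget, DeptNo→MName, Client and equate their MName, Client entries.
Rows 2 and 4 agree on PName; apply PName→Budget, DeptNo and equate their Budget, DeptNo entries.
Rows 2 and 4 agree on Budget, MName, PName; apply Budget, MName, PName→DeptNo, Client and equate their DeptNo, Client entries.
Rows 1 and 2 agree on DeptNo, MName; apply DeptNo, MName→Budget and equate their Budget entries.
Rows 1 and 2 agree on Budget, DeptNo; apply Budget, DeptNo→MName, Client and equate their MName, Client entries.
Row 2 is now all distinguished symbols — the join is lossless.

Yes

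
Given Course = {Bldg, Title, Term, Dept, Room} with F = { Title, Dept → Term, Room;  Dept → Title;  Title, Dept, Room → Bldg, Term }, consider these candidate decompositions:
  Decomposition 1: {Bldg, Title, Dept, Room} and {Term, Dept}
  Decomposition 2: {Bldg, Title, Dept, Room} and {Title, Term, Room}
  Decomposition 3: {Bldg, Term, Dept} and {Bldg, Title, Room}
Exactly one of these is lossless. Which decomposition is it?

Decomposition 1: common = {Dept}, closure = {Bldg, Title, Term, Dept, Room} → lossless.
Decomposition 2: common = {Title, Room}, closure = {Title, Room} → lossy.
Decomposition 3: common = {Bldg}, closure = {Bldg} → lossy.

Decomposition 1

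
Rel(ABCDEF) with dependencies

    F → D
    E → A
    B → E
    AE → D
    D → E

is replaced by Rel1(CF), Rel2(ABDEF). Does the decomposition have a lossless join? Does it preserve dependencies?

lossy but dependency-preserving

Lossless test: (F)⁺ = {ADEF}, which is a superkey of neither fragment — lossy.
Dependency preservation: every FD's attributes lie within a single fragment, so each can be enforced locally — preserved.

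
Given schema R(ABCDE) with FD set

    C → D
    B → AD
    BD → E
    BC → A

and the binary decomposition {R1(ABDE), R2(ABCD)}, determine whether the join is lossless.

Yes

Common attributes: R1 ∩ R2 = {ABD}.
Closure of {ABD}: BD → E applies, adding E. So (ABD)⁺ = {ABDE}.
This closure contains every attribute of R1, so R1 ∩ R2 → R1. The join is lossless.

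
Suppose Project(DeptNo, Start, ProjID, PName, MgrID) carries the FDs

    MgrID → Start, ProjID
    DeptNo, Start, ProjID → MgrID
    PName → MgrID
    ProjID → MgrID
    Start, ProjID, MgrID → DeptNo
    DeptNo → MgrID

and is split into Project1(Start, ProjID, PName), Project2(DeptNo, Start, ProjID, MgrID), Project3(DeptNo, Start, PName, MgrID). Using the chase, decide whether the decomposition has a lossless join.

Yes

Chase test. Columns are DeptNo, Start, ProjID, PName, MgrID; row i has aⱼ where attribute j ∈ Projecti, else bᵢⱼ.
Initial tableau (one row per fragment):
  row 1: b11 a2 a3 a4 b15
  row 2: a1 a2 a3 b24 a5
  row 3: a1 a2 b33 a4 a5
Rows 2 and 3 agree on MgrID; apply MgrID→Start, ProjID and equate their Start, ProjID entries.
Rows 1 and 3 agree on PName; apply PName→MgrID and equate their MgrID entries.
Rows 1 and 2 agree on Start, ProjID, MgrID; apply Start, ProjID, MgrID→DeptNo and equate their DeptNo entries.
Row 1 is now all distinguished symbols — the join is lossless.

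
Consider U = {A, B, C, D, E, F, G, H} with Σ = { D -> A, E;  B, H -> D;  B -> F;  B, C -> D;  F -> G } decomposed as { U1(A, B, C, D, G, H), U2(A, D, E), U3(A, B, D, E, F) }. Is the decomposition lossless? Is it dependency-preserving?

lossless but not dependency-preserving

Lossless test (chase): Rows 1 and 2 agree on D; apply D→A, E and equate their A, E entries. Rows 1 and 3 agree on B; apply B→F and equate their F entries. Rows 1 and 3 agree on F; apply F→G and equate their G entries. Row 1 is now all distinguished symbols — the join is lossless.
Dependency preservation: the restricted closure of {F} across the fragments never reaches {G}, so F → G cannot be enforced without a join — not preserved.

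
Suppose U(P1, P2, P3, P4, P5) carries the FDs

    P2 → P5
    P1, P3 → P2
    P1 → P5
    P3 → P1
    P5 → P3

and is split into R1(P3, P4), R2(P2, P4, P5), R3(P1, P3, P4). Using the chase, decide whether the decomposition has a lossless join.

No

Chase test. Columns are P1, P2, P3, P4, P5; row i has aⱼ where attribute j ∈ Ri, else bᵢⱼ.
Initial tableau (one row per fragment):
  row 1: b11 b12 a3 a4 b15
  row 2: b21 a2 b23 a4 a5
  row 3: a1 b32 a3 a4 b35
Rows 1 and 3 agree on P3; apply P3→P1 and equate their P1 entries.
Rows 1 and 3 agree on P1, P3; apply P1, P3→P2 and equate their P2 entries.
Rows 1 and 3 agree on P1; apply P1→P5 and equate their P5 entries.
No row becomes fully distinguished — the join is lossy.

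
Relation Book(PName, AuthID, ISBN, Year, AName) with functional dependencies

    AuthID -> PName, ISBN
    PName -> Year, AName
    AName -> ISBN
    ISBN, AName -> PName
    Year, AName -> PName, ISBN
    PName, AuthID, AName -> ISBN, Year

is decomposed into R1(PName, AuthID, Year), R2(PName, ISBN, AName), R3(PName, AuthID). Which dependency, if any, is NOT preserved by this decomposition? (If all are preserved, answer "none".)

none

AuthID → PName, ISBN: restricted closure across fragments reaches PName, ISBN.
PName → Year, AName: restricted closure across fragments reaches Year, AName.
AName → ISBN lies within R2.
ISBN, AName → PName lies within R2.
Year, AName → PName, ISBN: restricted closure across fragments reaches PName, ISBN.
PName, AuthID, AName → ISBN, Year: restricted closure across fragments reaches ISBN, Year.
Every dependency is enforceable on the fragments, so the decomposition is dependency-preserving.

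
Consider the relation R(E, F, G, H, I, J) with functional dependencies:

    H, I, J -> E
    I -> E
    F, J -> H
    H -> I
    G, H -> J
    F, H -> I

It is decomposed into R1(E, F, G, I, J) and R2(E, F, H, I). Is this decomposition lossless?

No

Common attributes: R1 ∩ R2 = {E, F, I}.
No dependency enlarges {E, F, I}, so (E, F, I)⁺ = {E, F, I}.
The closure contains neither all of R1 = {E, F, G, I, J} nor all of R2 = {E, F, H, I}, so the common attributes are not a superkey of either fragment. The join is lossy.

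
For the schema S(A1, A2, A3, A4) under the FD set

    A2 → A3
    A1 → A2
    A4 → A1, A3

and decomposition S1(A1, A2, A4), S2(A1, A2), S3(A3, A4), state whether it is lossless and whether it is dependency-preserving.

lossless but not dependency-preserving

Lossless test (chase): Rows 1 and 2 agree on A2; apply A2→A3 and equate their A3 entries. Rows 1 and 3 agree on A4; apply A4→A1, A3 and equate their A1, A3 entries. Rows 1 and 3 agree on A1; apply A1→A2 and equate their A2 entries. Row 1 is now all distinguished symbols — the join is lossless.
Dependency preservation: the restricted closure of {A2} across the fragments never reaches {A3}, so A2 → A3 cannot be enforced without a join — not preserved.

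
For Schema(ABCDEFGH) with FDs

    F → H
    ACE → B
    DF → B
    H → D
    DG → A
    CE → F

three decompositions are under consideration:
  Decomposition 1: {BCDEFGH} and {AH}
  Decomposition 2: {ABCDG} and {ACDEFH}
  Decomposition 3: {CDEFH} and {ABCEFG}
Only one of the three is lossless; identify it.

Decomposition 1: common = {H}, closure = {DH} → lossy.
Decomposition 2: common = {ACD}, closure = {ACD} → lossy.
Decomposition 3: common = {CEF}, closure = {BCDEFH} → lossless.

Decomposition 3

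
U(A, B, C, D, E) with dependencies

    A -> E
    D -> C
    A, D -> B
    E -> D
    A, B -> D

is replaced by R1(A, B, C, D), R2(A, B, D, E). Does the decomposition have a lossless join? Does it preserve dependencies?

lossless and dependency-preserving

Lossless test: (A, B, D)⁺ = {A, B, C, D, E}, which contains all of one fragment — lossless.
Dependency preservation: every FD's attributes lie within a single fragment, so each can be enforced locally — preserved.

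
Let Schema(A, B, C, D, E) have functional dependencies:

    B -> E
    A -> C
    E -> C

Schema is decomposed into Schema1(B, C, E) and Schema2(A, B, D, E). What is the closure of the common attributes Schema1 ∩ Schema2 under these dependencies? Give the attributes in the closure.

B, C, E

Schema1 ∩ Schema2 = {B, E}.
E → C applies, adding C
Closure: {B, C, E}.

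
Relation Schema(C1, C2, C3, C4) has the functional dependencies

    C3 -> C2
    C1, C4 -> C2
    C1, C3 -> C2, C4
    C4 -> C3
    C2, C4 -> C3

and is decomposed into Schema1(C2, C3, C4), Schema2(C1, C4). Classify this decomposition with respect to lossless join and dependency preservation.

lossless but not dependency-preserving

Lossless test: (C4)⁺ = {C2, C3, C4}, which contains all of one fragment — lossless.
Dependency preservation: the restricted closure of {C1, C3} across the fragments never reaches {C2, C4}, so C1, C3 → C2, C4 cannot be enforced without a join — not preserved.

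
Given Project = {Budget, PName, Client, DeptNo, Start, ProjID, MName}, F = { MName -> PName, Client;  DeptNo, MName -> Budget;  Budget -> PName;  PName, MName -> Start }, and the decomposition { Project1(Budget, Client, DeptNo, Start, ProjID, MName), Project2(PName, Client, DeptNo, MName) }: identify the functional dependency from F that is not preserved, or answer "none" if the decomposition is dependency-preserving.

Budget -> PName

Check Budget → PName: no single fragment contains all of {Budget, PName}, and the restricted closure of {Budget} across the fragments never reaches {PName}.
MName → PName, Client is preserved.
DeptNo, MName → Budget is preserved.
PName, MName → Start is preserved.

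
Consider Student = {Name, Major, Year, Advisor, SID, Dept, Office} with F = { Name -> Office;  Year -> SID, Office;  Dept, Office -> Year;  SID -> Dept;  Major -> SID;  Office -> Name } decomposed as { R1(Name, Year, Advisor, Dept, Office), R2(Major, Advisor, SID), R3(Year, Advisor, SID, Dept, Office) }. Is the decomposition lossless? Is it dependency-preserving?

Lossless test (chase): Rows 1 and 3 agree on Year; apply Year→SID, Office and equate their SID, Office entries. Rows 1 and 2 agree on SID; apply SID→Dept and equate their Dept entries. Rows 1 and 3 agree on Office; apply Office→Name and equate their Name entries. No row becomes fully distinguished — the join is lossy.
Dependency preservation: every FD's attributes lie within a single fragment, so each can be enforced locally — preserved.

lossy but dependency-preserving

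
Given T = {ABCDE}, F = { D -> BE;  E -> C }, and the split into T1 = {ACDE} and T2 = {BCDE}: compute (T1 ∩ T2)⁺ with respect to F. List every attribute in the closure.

T1 ∩ T2 = {CDE}.
D → BE applies, adding B
Closure: {BCDE}.

BCDE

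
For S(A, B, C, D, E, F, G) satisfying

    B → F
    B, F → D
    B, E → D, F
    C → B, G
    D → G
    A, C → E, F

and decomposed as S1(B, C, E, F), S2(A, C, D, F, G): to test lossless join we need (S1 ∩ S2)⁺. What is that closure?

B, C, D, F, G

S1 ∩ S2 = {C, F}.
C → B, G applies, adding B, G
B, F → D applies, adding D
Closure: {B, C, D, F, G}.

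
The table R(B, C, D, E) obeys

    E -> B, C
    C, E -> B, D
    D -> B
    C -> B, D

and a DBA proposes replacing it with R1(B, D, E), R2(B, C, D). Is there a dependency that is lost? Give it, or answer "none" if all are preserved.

E -> B, C

Check E → B, C: no single fragment contains all of {B, C, E}, and the restricted closure of {E} across the fragments never reaches {B, C}.
C, E → B, D is preserved.
D → B is preserved.
C → B, D is preserved.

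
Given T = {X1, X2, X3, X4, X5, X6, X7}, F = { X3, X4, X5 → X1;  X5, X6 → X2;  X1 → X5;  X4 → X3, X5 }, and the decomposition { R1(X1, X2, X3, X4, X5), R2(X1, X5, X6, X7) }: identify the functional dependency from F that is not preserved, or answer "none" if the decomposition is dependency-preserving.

Check X5, X6 → X2: no single fragment contains all of {X2, X5, X6}, and the restricted closure of {X5, X6} across the fragments never reaches {X2}.
X3, X4, X5 → X1 is preserved.
X1 → X5 is preserved.
X4 → X3, X5 is preserved.

X5, X6 → X2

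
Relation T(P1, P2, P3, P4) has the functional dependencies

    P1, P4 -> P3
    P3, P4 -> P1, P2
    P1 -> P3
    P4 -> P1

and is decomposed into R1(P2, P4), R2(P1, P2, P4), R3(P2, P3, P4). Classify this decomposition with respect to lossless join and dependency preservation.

Lossless test (chase): Rows 1 and 2 agree on P4; apply P4→P1 and equate their P1 entries. Rows 1 and 3 agree on P4; apply P4→P1 and equate their P1 entries. Rows 1 and 2 agree on P1, P4; apply P1, P4→P3 and equate their P3 entries. Rows 1 and 3 agree on P1, P4; apply P1, P4→P3 and equate their P3 entries. Row 1 is now all distinguished symbols — the join is lossless.
Dependency preservation: the restricted closure of {P1} across the fragments never reaches {P3}, so P1 → P3 cannot be enforced without a join — not preserved.

lossless but not dependency-preserving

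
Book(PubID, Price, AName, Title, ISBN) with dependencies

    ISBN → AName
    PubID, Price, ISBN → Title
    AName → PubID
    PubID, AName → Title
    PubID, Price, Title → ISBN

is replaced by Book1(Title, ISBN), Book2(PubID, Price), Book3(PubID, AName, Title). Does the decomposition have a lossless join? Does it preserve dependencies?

lossy and not dependency-preserving

Lossless test (chase): applying each FD to every pair of rows produces no changes in the tableau, so no row becomes fully distinguished — the join is lossy.
Dependency preservation: the restricted closure of {ISBN} across the fragments never reaches {AName}, so ISBN → AName cannot be enforced without a join — not preserved.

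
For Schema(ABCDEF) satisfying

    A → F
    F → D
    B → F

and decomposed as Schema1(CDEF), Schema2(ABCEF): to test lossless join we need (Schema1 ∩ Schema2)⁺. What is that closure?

CDEF

Schema1 ∩ Schema2 = {CEF}.
F → D applies, adding D
Closure: {CDEF}.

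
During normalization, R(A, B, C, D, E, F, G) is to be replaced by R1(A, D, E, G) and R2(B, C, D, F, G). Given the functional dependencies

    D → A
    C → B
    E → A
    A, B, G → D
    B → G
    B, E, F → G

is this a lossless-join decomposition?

No

Common attributes: R1 ∩ R2 = {D, G}.
Closure of {D, G}: D → A applies, adding A. So (D, G)⁺ = {A, D, G}.
The closure contains neither all of R1 = {A, D, E, G} nor all of R2 = {B, C, D, F, G}, so the common attributes are not a superkey of either fragment. The join is lossy.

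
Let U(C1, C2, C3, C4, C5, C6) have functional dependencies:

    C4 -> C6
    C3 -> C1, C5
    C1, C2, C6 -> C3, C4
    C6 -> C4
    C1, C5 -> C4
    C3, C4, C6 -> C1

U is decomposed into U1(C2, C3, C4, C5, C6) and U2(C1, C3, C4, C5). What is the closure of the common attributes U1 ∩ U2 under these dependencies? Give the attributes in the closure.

U1 ∩ U2 = {C3, C4, C5}.
C4 → C6 applies, adding C6
C3 → C1, C5 applies, adding C1
Closure: {C1, C3, C4, C5, C6}.

C1, C3, C4, C5, C6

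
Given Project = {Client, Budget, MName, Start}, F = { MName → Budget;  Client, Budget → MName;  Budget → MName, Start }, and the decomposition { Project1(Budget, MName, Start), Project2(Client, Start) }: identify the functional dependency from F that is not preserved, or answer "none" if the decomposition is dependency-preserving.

MName → Budget lies within Project1.
Client, Budget → MName: restricted closure across fragments reaches MName.
Budget → MName, Start lies within Project1.
Every dependency is enforceable on the fragments, so the decomposition is dependency-preserving.

none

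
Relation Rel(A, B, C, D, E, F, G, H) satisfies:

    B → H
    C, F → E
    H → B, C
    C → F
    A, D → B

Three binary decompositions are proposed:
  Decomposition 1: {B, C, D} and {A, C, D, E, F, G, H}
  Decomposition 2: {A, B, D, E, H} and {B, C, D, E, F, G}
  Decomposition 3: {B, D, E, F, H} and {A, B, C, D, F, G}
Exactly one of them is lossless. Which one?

Decomposition 1: common = {C, D}, closure = {C, D, E, F} → lossy.
Decomposition 2: common = {B, D, E}, closure = {B, C, D, E, F, H} → lossy.
Decomposition 3: common = {B, D, F}, closure = {B, C, D, E, F, H} → lossless.

Decomposition 3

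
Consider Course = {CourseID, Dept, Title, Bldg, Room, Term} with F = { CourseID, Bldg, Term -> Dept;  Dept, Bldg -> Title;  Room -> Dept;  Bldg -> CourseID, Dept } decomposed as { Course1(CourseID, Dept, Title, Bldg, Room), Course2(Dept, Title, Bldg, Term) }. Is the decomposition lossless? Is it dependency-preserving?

Lossless test: (Dept, Title, Bldg)⁺ = {CourseID, Dept, Title, Bldg}, which is a superkey of neither fragment — lossy.
Dependency preservation: CourseID, Bldg, Term → Dept is not contained in any single fragment, but the restricted closure of its left-hand side across the fragments still reaches the right-hand side; the remaining FDs each lie inside some fragment. All dependencies are preserved.

lossy but dependency-preserving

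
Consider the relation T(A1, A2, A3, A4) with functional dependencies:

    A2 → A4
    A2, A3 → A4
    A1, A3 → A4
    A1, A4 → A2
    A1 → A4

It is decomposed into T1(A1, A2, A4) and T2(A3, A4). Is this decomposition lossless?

Common attributes: T1 ∩ T2 = {A4}.
No dependency enlarges {A4}, so (A4)⁺ = {A4}.
The closure contains neither all of T1 = {A1, A2, A4} nor all of T2 = {A3, A4}, so the common attributes are not a superkey of either fragment. The join is lossy.

No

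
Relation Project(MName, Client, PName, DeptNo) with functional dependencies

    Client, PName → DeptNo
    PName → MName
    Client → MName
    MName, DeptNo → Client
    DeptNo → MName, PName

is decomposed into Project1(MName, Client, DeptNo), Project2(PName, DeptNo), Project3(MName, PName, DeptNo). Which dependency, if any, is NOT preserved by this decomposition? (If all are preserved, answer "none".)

Check Client, PName → DeptNo: no single fragment contains all of {Client, PName, DeptNo}, and the restricted closure of {Client, PName} across the fragments never reaches {DeptNo}.
PName → MName is preserved.
Client → MName is preserved.
MName, DeptNo → Client is preserved.
DeptNo → MName, PName is preserved.

Client, PName → DeptNo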